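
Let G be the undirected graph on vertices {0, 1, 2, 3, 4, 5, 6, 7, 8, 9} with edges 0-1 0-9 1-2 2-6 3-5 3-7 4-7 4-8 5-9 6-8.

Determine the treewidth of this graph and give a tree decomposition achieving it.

Treewidth 2.
One such decomposition:
Bags: B1 = {4, 7, 8}  B2 = {3, 7, 8}  B3 = {3, 5, 8}  B4 = {5, 8, 9}  B5 = {0, 8, 9}  B6 = {0, 1, 8}  B7 = {1, 2, 8}  B8 = {2, 6, 8}
Tree: B1–B2, B2–B3, B3–B4, B4–B5, B5–B6, B6–B7, B7–B8

Every bag has size at most 3, so the width is 3 − 1 = 2 and tw(G) ≤ 2. The edges 8–4–7–3–5–9–0–1–2–6–8 form a cycle, so G is not a tree and its treewidth is at least 2. Hence tw(G) = 2 exactly.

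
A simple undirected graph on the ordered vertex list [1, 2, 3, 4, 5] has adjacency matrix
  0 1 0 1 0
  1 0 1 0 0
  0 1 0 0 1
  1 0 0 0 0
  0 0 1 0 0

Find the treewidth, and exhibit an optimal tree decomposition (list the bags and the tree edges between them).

Each bag holds 2 vertices, so the decomposition has width 1, which upper-bounds the treewidth. Any graph with an edge has treewidth ≥ 1, and G has the edge 1–4. The upper and lower bounds meet at 1, so that is the treewidth.

Treewidth 1.
One such decomposition:
Bags: B1 = {1, 4}  B2 = {1, 2}  B3 = {2, 3}  B4 = {3, 5}
Tree: B1–B2, B2–B3, B3–B4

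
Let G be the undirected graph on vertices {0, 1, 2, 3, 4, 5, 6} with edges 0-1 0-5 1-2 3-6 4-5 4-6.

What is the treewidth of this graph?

A width-1 tree decomposition is:
Bags: B1 = {3, 6}  B2 = {4, 6}  B3 = {4, 5}  B4 = {0, 5}  B5 = {0, 1}  B6 = {1, 2}
Tree: B1–B2, B2–B3, B3–B4, B4–B5, B5–B6
The largest bag has 2 vertices, giving width 1; this decomposition certifies tw(G) ≤ 1. G has an edge, so its treewidth is at least 1. Combining the bounds, tw(G) = 1.

1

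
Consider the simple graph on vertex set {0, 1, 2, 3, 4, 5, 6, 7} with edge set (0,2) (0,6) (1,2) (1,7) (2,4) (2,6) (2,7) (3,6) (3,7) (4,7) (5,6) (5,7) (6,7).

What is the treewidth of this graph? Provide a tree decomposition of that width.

Every bag has size at most 3, so the width is 3 − 1 = 2 and tw(G) ≤ 2. On the other hand G contains the 3-clique {0, 2, 6}. A clique must lie in a single bag of any decomposition, so no decomposition can have width below 2. The upper and lower bounds meet at 2, so that is the treewidth.

Treewidth 2.
Bags: B1 = {2, 6, 7}  B2 = {0, 2, 6}  B3 = {2, 4, 7}  B4 = {1, 2, 7}  B5 = {3, 6, 7}  B6 = {5, 6, 7}
Tree: B1–B2, B1–B3, B1–B4, B1–B5, B1–B6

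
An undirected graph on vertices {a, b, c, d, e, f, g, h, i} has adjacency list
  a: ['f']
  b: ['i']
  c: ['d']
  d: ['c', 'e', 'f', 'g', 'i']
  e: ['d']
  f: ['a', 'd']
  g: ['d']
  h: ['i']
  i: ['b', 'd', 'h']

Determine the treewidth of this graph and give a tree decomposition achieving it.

Treewidth 1.
One optimal decomposition is:
Bags: B1 = {d, g}  B2 = {d, f}  B3 = {d, i}  B4 = {d, e}  B5 = {h, i}  B6 = {c, d}  B7 = {b, i}  B8 = {a, f}
Tree: B1–B2, B1–B3, B1–B4, B3–B5, B4–B6, B5–B7, B2–B8

The largest bag has 2 vertices, giving width 1; this decomposition certifies tw(G) ≤ 1. Any graph with an edge has treewidth ≥ 1, and G has the edge d–g. Hence tw(G) = 1 exactly.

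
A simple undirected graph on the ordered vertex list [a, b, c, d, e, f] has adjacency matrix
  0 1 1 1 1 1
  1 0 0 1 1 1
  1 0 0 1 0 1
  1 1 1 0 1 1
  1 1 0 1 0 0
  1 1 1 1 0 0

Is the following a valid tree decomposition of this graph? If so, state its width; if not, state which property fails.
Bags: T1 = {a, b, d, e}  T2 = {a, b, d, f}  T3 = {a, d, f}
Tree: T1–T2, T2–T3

No — vertex c appears in no bag.

A tree decomposition must satisfy three properties: every vertex lies in some bag; for every edge, both endpoints lie together in some bag; and for every vertex, the bags containing it form a connected subtree. Here vertex c appears in no bag, so the decomposition is invalid.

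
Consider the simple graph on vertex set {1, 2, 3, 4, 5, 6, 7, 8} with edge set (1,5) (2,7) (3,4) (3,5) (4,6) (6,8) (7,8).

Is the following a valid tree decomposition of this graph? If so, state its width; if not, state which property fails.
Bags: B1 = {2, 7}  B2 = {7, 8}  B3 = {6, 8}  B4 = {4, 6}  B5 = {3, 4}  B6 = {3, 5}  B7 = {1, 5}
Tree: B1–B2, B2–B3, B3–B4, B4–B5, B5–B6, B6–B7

Yes; width 1.

Every vertex of G appears in some bag (union = {1, 2, 3, 4, 5, 6, 7, 8}); every edge is covered by a bag; and for each vertex v the set of bags containing v is connected in the bag tree. The decomposition is therefore valid. The largest bag has 2 vertices, so the width is 1.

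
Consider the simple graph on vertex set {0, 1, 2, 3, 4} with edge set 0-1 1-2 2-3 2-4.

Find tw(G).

A width-1 tree decomposition is:
Bags: B1 = {2, 4}  B2 = {2, 3}  B3 = {1, 2}  B4 = {0, 1}
Tree: B1–B2, B2–B3, B3–B4
Every bag has size at most 2, so the width is 2 − 1 = 1 and tw(G) ≤ 1. G has an edge, so its treewidth is at least 1. Therefore the treewidth is 1.

1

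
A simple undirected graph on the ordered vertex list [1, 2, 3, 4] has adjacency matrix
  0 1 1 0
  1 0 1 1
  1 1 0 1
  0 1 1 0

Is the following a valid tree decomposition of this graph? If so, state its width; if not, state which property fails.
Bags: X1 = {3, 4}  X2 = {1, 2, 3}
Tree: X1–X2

No — edge (2,4) lies in no bag.

A tree decomposition must satisfy three properties: every vertex lies in some bag; for every edge, both endpoints lie together in some bag; and for every vertex, the bags containing it form a connected subtree. Here edge (2,4) lies in no bag, so the decomposition is invalid.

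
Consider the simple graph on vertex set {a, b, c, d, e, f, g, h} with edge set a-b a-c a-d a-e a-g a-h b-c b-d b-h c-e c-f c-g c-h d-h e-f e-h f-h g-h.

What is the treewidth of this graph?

A width-3 tree decomposition is:
Bags: B1 = {a, c, g, h}  B2 = {a, c, e, h}  B3 = {c, e, f, h}  B4 = {a, b, c, h}  B5 = {a, b, d, h}
Tree: B1–B2, B2–B3, B1–B4, B4–B5
Every bag has size at most 4, so the width is 4 − 1 = 3 and tw(G) ≤ 3. Conversely, {a, b, d, h} is a clique of size 4, and the vertices of any clique must share a bag in every tree decomposition; so some bag has ≥ 4 vertices and tw(G) ≥ 3. Hence tw(G) = 3 exactly.

3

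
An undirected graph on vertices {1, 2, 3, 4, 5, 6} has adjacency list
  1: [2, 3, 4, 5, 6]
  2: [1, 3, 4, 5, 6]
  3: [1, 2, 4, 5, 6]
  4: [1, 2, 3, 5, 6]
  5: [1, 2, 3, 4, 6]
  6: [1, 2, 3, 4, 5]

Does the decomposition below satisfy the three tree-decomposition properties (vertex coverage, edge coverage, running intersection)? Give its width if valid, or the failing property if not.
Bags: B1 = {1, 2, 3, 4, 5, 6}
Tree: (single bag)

Checking the three conditions: (i) the bags cover all of {1, 2, 3, 4, 5, 6}; (ii) for each edge, some bag contains both endpoints; (iii) the bags containing any fixed vertex form a subtree. All hold, so the decomposition is valid with width 6 − 1 = 5.

Yes; width 5.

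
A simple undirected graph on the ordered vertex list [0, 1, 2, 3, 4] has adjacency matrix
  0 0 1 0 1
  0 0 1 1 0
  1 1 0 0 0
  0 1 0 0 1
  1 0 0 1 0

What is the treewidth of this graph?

2

A width-2 tree decomposition is:
Bags: B1 = {1, 2, 3}  B2 = {0, 2, 3}  B3 = {0, 3, 4}
Tree: B1–B2, B2–B3
Each bag holds 3 vertices, so the decomposition has width 2, which upper-bounds the treewidth. For the lower bound, G contains the cycle 3–1–2–0–4–3, so G is not a forest; only forests have treewidth ≤ 1, hence tw(G) ≥ 2. Hence tw(G) = 2 exactly.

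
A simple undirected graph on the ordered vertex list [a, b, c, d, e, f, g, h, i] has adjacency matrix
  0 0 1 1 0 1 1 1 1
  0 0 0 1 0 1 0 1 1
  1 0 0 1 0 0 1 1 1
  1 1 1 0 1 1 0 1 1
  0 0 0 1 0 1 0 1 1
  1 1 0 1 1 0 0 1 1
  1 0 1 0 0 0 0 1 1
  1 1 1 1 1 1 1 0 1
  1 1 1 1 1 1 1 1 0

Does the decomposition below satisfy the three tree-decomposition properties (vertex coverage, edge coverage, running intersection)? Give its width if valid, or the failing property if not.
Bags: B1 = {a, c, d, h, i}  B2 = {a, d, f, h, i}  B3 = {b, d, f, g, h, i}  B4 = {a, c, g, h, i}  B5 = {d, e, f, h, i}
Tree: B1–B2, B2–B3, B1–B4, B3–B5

A tree decomposition must satisfy three properties: every vertex lies in some bag; for every edge, both endpoints lie together in some bag; and for every vertex, the bags containing it form a connected subtree. Here bags containing vertex g are not connected in the tree, so the decomposition is invalid.

No — bags containing vertex g are not connected in the tree.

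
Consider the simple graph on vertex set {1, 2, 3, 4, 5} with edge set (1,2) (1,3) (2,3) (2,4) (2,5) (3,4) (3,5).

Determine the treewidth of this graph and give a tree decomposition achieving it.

Treewidth 2.
One such decomposition:
Bags: B1 = {2, 3, 4}  B2 = {2, 3, 5}  B3 = {1, 2, 3}
Tree: B1–B2, B2–B3

The largest bag has 3 vertices, giving width 2; this decomposition certifies tw(G) ≤ 2. For the lower bound, the 3 vertices {1, 2, 3} are pairwise adjacent, and any tree decomposition puts a clique entirely inside one bag — forcing width ≥ 2. Combining the bounds, tw(G) = 2.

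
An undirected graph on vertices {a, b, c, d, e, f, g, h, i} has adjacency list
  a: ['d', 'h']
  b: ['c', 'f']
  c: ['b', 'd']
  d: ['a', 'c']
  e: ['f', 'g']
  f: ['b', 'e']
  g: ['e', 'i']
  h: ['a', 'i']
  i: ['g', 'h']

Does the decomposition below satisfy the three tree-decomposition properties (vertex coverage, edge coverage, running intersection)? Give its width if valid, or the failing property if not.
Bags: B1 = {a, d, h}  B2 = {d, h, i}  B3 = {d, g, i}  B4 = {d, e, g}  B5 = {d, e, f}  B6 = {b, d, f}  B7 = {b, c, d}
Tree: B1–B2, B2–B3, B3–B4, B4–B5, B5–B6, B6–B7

Yes; width 2.

Every vertex of G appears in some bag (union = {a, b, c, d, e, f, g, h, i}); every edge is covered by a bag; and for each vertex v the set of bags containing v is connected in the bag tree. The decomposition is therefore valid. The largest bag has 3 vertices, so the width is 2.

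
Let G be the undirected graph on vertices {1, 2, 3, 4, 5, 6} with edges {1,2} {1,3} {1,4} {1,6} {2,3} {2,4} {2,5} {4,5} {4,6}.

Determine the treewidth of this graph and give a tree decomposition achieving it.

Treewidth 2.
Bags: B1 = {2, 4, 5}  B2 = {1, 2, 4}  B3 = {1, 4, 6}  B4 = {1, 2, 3}
Tree: B1–B2, B2–B3, B2–B4

The largest bag has 3 vertices, giving width 2; this decomposition certifies tw(G) ≤ 2. Conversely, {1, 2, 3} is a clique of size 3, and the vertices of any clique must share a bag in every tree decomposition; so some bag has ≥ 3 vertices and tw(G) ≥ 2. The upper and lower bounds meet at 2, so that is the treewidth.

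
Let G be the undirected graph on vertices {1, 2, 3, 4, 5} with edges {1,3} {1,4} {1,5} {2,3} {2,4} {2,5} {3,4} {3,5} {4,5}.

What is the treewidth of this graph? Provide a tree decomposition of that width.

Treewidth 3.
One such decomposition:
Bags: B1 = {1, 3, 4, 5}  B2 = {2, 3, 4, 5}
Tree: B1–B2

Each bag holds 4 vertices, so the decomposition has width 3, which upper-bounds the treewidth. On the other hand G contains the 4-clique {1, 3, 4, 5}. A clique must lie in a single bag of any decomposition, so no decomposition can have width below 3. The upper and lower bounds meet at 3, so that is the treewidth.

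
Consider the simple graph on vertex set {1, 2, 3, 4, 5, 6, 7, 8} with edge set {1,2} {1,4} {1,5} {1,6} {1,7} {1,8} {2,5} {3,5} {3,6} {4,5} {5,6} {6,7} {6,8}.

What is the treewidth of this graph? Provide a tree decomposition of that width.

Every bag has size at most 3, so the width is 3 − 1 = 2 and tw(G) ≤ 2. For the lower bound, the 3 vertices {1, 6, 8} are pairwise adjacent, and any tree decomposition puts a clique entirely inside one bag — forcing width ≥ 2. Therefore the treewidth is 2.

Treewidth 2.
One such decomposition:
Bags: B1 = {1, 5, 6}  B2 = {1, 6, 8}  B3 = {1, 2, 5}  B4 = {1, 4, 5}  B5 = {3, 5, 6}  B6 = {1, 6, 7}
Tree: B1–B2, B1–B3, B1–B4, B1–B5, B2–B6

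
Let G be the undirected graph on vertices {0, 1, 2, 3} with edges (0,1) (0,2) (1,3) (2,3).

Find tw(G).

A width-2 tree decomposition is:
Bags: B1 = {0, 1, 2}  B2 = {1, 2, 3}
Tree: B1–B2
Each bag holds 3 vertices, so the decomposition has width 2, which upper-bounds the treewidth. Since 2–0–1–3–2 is a cycle in G, G is not acyclic. Forests are exactly the graphs of treewidth ≤ 1, so tw(G) ≥ 2. Therefore the treewidth is 2.

2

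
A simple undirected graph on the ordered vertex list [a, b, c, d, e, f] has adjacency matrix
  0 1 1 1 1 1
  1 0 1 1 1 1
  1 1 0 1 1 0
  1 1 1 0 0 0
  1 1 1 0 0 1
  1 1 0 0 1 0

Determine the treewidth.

3

A width-3 tree decomposition is:
Bags: B1 = {a, b, c, e}  B2 = {a, b, c, d}  B3 = {a, b, e, f}
Tree: B1–B2, B1–B3
The largest bag has 4 vertices, giving width 3; this decomposition certifies tw(G) ≤ 3. Conversely, {a, b, c, d} is a clique of size 4, and the vertices of any clique must share a bag in every tree decomposition; so some bag has ≥ 4 vertices and tw(G) ≥ 3. The upper and lower bounds meet at 3, so that is the treewidth.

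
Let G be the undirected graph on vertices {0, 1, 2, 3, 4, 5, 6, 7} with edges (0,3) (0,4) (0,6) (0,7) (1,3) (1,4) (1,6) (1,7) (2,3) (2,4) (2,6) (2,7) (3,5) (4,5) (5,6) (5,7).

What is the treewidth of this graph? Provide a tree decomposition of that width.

Treewidth 4.
Bags: B1 = {3, 4, 5, 6, 7}  B2 = {1, 3, 4, 6, 7}  B3 = {2, 3, 4, 6, 7}  B4 = {0, 3, 4, 6, 7}
Tree: B1–B2, B2–B3, B3–B4

The largest bag has 5 vertices, giving width 4; this decomposition certifies tw(G) ≤ 4. For the lower bound: the 5 vertex sets {5,6}, {1,3}, {2,4}, {7}, {0} are disjoint, each induces a connected subgraph, and every pair is joined by at least one edge of G. Contracting each set to a single vertex therefore yields K_{5} as a minor, and since treewidth is minor-monotone, tw(G) ≥ tw(K_{5}) = 4. Combining the bounds, tw(G) = 4.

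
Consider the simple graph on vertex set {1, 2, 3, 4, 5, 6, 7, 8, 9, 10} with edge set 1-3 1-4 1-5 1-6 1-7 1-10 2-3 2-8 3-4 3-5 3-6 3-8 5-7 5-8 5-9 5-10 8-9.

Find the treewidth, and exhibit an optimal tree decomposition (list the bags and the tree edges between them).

Treewidth 2.
One such decomposition:
Bags: B1 = {1, 5, 7}  B2 = {1, 3, 5}  B3 = {1, 3, 6}  B4 = {3, 5, 8}  B5 = {1, 5, 10}  B6 = {1, 3, 4}  B7 = {5, 8, 9}  B8 = {2, 3, 8}
Tree: B1–B2, B2–B3, B2–B4, B1–B5, B3–B6, B4–B7, B4–B8

The largest bag has 3 vertices, giving width 2; this decomposition certifies tw(G) ≤ 2. For the lower bound, the 3 vertices {5, 8, 9} are pairwise adjacent, and any tree decomposition puts a clique entirely inside one bag — forcing width ≥ 2. Hence tw(G) = 2 exactly.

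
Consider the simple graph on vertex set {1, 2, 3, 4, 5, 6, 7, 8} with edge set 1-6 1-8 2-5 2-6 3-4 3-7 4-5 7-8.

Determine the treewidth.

A width-2 tree decomposition is:
Bags: B1 = {1, 6, 8}  B2 = {6, 7, 8}  B3 = {3, 6, 7}  B4 = {3, 4, 6}  B5 = {4, 5, 6}  B6 = {2, 5, 6}
Tree: B1–B2, B2–B3, B3–B4, B4–B5, B5–B6
The largest bag has 3 vertices, giving width 2; this decomposition certifies tw(G) ≤ 2. The edges 6–1–8–7–3–4–5–2–6 form a cycle, so G is not a tree and its treewidth is at least 2. Hence tw(G) = 2 exactly.

2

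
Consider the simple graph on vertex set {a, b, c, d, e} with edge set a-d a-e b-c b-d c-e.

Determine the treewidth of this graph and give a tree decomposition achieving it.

Each bag holds 3 vertices, so the decomposition has width 2, which upper-bounds the treewidth. For the lower bound, G contains the cycle b–d–a–e–c–b, so G is not a forest; only forests have treewidth ≤ 1, hence tw(G) ≥ 2. Hence tw(G) = 2 exactly.

Treewidth 2.
Bags: B1 = {a, b, d}  B2 = {a, b, e}  B3 = {b, c, e}
Tree: B1–B2, B2–B3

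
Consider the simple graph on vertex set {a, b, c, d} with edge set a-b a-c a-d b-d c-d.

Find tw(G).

2

A width-2 tree decomposition is:
Bags: B1 = {a, b, d}  B2 = {a, c, d}
Tree: B1–B2
The largest bag has 3 vertices, giving width 2; this decomposition certifies tw(G) ≤ 2. For the lower bound, the 3 vertices {a, c, d} are pairwise adjacent, and any tree decomposition puts a clique entirely inside one bag — forcing width ≥ 2. Combining the bounds, tw(G) = 2.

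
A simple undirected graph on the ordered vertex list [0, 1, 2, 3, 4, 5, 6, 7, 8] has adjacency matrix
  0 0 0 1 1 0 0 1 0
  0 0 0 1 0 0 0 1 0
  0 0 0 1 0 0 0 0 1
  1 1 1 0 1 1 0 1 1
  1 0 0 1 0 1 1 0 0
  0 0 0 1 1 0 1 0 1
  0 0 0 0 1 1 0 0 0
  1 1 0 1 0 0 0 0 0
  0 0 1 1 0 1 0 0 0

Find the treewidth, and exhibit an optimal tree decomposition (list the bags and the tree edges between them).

Treewidth 2.
One such decomposition:
Bags: B1 = {0, 3, 7}  B2 = {0, 3, 4}  B3 = {1, 3, 7}  B4 = {3, 4, 5}  B5 = {4, 5, 6}  B6 = {3, 5, 8}  B7 = {2, 3, 8}
Tree: B1–B2, B1–B3, B2–B4, B4–B5, B4–B6, B6–B7

Every bag has size at most 3, so the width is 3 − 1 = 2 and tw(G) ≤ 2. On the other hand G contains the 3-clique {0, 3, 4}. A clique must lie in a single bag of any decomposition, so no decomposition can have width below 2. Therefore the treewidth is 2.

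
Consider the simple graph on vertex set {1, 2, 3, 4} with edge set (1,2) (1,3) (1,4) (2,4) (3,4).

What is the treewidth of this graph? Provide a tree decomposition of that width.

The largest bag has 3 vertices, giving width 2; this decomposition certifies tw(G) ≤ 2. Conversely, {1, 2, 4} is a clique of size 3, and the vertices of any clique must share a bag in every tree decomposition; so some bag has ≥ 3 vertices and tw(G) ≥ 2. The upper and lower bounds meet at 2, so that is the treewidth.

Treewidth 2.
One such decomposition:
Bags: B1 = {1, 3, 4}  B2 = {1, 2, 4}
Tree: B1–B2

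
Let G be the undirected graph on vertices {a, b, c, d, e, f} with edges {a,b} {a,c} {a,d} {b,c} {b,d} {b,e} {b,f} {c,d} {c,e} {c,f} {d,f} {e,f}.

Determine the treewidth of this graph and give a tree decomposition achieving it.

Treewidth 3.
One optimal decomposition is:
Bags: B1 = {b, c, e, f}  B2 = {b, c, d, f}  B3 = {a, b, c, d}
Tree: B1–B2, B2–B3

Each bag holds 4 vertices, so the decomposition has width 3, which upper-bounds the treewidth. Conversely, {b, c, d, f} is a clique of size 4, and the vertices of any clique must share a bag in every tree decomposition; so some bag has ≥ 4 vertices and tw(G) ≥ 3. Therefore the treewidth is 3.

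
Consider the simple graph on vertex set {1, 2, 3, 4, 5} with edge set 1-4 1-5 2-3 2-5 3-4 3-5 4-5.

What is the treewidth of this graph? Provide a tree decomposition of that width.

Treewidth 2.
One such decomposition:
Bags: B1 = {3, 4, 5}  B2 = {1, 4, 5}  B3 = {2, 3, 5}
Tree: B1–B2, B1–B3

Each bag holds 3 vertices, so the decomposition has width 2, which upper-bounds the treewidth. Conversely, {1, 4, 5} is a clique of size 3, and the vertices of any clique must share a bag in every tree decomposition; so some bag has ≥ 3 vertices and tw(G) ≥ 2. The upper and lower bounds meet at 2, so that is the treewidth.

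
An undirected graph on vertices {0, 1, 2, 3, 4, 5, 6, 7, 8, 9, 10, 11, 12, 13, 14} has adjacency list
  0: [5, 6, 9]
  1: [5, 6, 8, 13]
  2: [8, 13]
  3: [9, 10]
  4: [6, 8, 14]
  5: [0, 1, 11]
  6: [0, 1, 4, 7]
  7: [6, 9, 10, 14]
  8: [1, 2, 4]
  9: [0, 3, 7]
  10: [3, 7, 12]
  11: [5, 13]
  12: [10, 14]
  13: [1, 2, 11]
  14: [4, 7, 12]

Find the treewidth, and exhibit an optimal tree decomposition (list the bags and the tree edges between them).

Every bag has size at most 4, so the width is 4 − 1 = 3 and tw(G) ≤ 3. For the lower bound: the 4 vertex sets {3,10,12}, {9}, {7}, {0,4,6,14} are disjoint, each induces a connected subgraph, and every pair is joined by at least one edge of G. Contracting each set to a single vertex therefore yields K_{4} as a minor, and since treewidth is minor-monotone, tw(G) ≥ tw(K_{4}) = 3. The upper and lower bounds meet at 3, so that is the treewidth.

Treewidth 3.
Bags: B1 = {3, 9, 10, 12}  B2 = {7, 9, 10, 12}  B3 = {7, 9, 12, 14}  B4 = {0, 7, 9, 14}  B5 = {0, 6, 7, 14}  B6 = {0, 4, 6, 14}  B7 = {0, 4, 5, 6}  B8 = {1, 4, 5, 6}  B9 = {1, 4, 5, 8}  B10 = {1, 5, 8, 11}  B11 = {1, 8, 11, 13}  B12 = {2, 8, 11, 13}
Tree: B1–B2, B2–B3, B3–B4, B4–B5, B5–B6, B6–B7, B7–B8, B8–B9, B9–B10, B10–B11, B11–B12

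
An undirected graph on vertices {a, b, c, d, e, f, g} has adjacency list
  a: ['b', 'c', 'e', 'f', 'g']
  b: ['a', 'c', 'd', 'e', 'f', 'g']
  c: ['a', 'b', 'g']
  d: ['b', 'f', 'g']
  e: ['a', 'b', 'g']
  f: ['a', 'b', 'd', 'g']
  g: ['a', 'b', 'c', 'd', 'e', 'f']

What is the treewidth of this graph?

A width-3 tree decomposition is:
Bags: B1 = {a, b, e, g}  B2 = {a, b, f, g}  B3 = {b, d, f, g}  B4 = {a, b, c, g}
Tree: B1–B2, B2–B3, B1–B4
Each bag holds 4 vertices, so the decomposition has width 3, which upper-bounds the treewidth. On the other hand G contains the 4-clique {b, d, f, g}. A clique must lie in a single bag of any decomposition, so no decomposition can have width below 3. The upper and lower bounds meet at 3, so that is the treewidth.

3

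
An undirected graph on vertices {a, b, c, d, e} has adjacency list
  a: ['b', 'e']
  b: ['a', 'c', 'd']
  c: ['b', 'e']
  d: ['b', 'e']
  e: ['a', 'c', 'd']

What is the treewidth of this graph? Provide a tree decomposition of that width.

Treewidth 2.
One optimal decomposition is:
Bags: B1 = {b, d, e}  B2 = {b, c, e}  B3 = {a, b, e}
Tree: B1–B2, B2–B3

Every bag has size at most 3, so the width is 3 − 1 = 2 and tw(G) ≤ 2. The edges e–d–b–c–e form a cycle, so G is not a tree and its treewidth is at least 2. The upper and lower bounds meet at 2, so that is the treewidth.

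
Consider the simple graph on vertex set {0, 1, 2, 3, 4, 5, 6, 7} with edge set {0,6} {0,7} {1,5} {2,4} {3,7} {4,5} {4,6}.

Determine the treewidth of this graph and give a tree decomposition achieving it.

Each bag holds 2 vertices, so the decomposition has width 1, which upper-bounds the treewidth. Any graph with an edge has treewidth ≥ 1, and G has the edge 0–6. Hence tw(G) = 1 exactly.

Treewidth 1.
One such decomposition:
Bags: B1 = {0, 6}  B2 = {0, 7}  B3 = {4, 6}  B4 = {4, 5}  B5 = {2, 4}  B6 = {3, 7}  B7 = {1, 5}
Tree: B1–B2, B1–B3, B3–B4, B3–B5, B2–B6, B4–B7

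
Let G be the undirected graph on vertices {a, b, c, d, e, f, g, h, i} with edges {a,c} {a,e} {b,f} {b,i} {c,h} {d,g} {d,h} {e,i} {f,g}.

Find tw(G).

A width-2 tree decomposition is:
Bags: B1 = {b, e, i}  B2 = {a, b, e}  B3 = {a, b, c}  B4 = {b, c, h}  B5 = {b, d, h}  B6 = {b, d, g}  B7 = {b, f, g}
Tree: B1–B2, B2–B3, B3–B4, B4–B5, B5–B6, B6–B7
The largest bag has 3 vertices, giving width 2; this decomposition certifies tw(G) ≤ 2. Since b–i–e–a–c–h–d–g–f–b is a cycle in G, G is not acyclic. Forests are exactly the graphs of treewidth ≤ 1, so tw(G) ≥ 2. The upper and lower bounds meet at 2, so that is the treewidth.

2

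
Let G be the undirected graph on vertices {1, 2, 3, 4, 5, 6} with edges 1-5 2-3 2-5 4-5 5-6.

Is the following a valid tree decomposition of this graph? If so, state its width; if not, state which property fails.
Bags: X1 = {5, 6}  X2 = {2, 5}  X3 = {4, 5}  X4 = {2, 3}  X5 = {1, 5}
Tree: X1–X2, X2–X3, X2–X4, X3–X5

Every vertex of G appears in some bag (union = {1, 2, 3, 4, 5, 6}); every edge is covered by a bag; and for each vertex v the set of bags containing v is connected in the bag tree. The decomposition is therefore valid. The largest bag has 2 vertices, so the width is 1.

Yes; width 1.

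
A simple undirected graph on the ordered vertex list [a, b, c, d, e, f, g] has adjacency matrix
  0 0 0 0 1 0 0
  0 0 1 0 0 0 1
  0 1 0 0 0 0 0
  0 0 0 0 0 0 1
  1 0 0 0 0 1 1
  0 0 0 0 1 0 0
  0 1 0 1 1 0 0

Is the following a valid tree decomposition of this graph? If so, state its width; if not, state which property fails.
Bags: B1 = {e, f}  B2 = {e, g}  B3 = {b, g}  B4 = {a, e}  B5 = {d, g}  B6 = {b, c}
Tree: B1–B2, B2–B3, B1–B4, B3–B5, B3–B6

Every vertex of G appears in some bag (union = {a, b, c, d, e, f, g}); every edge is covered by a bag; and for each vertex v the set of bags containing v is connected in the bag tree. The decomposition is therefore valid. The largest bag has 2 vertices, so the width is 1.

Yes; width 1.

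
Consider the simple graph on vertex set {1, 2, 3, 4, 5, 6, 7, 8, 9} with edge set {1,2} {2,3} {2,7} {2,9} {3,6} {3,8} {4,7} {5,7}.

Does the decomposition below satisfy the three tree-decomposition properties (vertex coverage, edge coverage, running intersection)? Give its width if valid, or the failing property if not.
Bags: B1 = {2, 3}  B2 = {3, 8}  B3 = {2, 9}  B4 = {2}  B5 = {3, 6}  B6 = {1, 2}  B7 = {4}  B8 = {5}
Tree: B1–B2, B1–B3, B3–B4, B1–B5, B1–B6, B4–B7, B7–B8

A tree decomposition must satisfy three properties: every vertex lies in some bag; for every edge, both endpoints lie together in some bag; and for every vertex, the bags containing it form a connected subtree. Here vertex 7 appears in no bag, so the decomposition is invalid.

No — vertex 7 appears in no bag.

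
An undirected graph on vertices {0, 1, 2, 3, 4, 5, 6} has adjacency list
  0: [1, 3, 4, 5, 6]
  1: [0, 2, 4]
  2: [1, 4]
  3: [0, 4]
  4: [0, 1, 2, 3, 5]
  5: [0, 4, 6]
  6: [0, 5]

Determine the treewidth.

2

A width-2 tree decomposition is:
Bags: B1 = {0, 1, 4}  B2 = {0, 4, 5}  B3 = {1, 2, 4}  B4 = {0, 3, 4}  B5 = {0, 5, 6}
Tree: B1–B2, B1–B3, B2–B4, B2–B5
Each bag holds 3 vertices, so the decomposition has width 2, which upper-bounds the treewidth. On the other hand G contains the 3-clique {0, 1, 4}. A clique must lie in a single bag of any decomposition, so no decomposition can have width below 2. Hence tw(G) = 2 exactly.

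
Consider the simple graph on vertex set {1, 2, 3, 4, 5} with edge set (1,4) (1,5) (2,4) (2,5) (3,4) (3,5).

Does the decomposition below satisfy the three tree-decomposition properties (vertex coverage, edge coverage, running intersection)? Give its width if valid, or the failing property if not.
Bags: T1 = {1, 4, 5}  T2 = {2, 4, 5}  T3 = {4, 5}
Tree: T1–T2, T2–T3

A tree decomposition must satisfy three properties: every vertex lies in some bag; for every edge, both endpoints lie together in some bag; and for every vertex, the bags containing it form a connected subtree. Here vertex 3 appears in no bag, so the decomposition is invalid.

No — vertex 3 appears in no bag.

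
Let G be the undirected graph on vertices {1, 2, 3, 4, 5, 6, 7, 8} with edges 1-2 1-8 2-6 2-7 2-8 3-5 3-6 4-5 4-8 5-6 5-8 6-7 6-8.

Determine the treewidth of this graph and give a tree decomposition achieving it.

Every bag has size at most 3, so the width is 3 − 1 = 2 and tw(G) ≤ 2. On the other hand G contains the 3-clique {1, 2, 8}. A clique must lie in a single bag of any decomposition, so no decomposition can have width below 2. Hence tw(G) = 2 exactly.

Treewidth 2.
One such decomposition:
Bags: B1 = {2, 6, 8}  B2 = {5, 6, 8}  B3 = {4, 5, 8}  B4 = {3, 5, 6}  B5 = {1, 2, 8}  B6 = {2, 6, 7}
Tree: B1–B2, B2–B3, B2–B4, B1–B5, B1–B6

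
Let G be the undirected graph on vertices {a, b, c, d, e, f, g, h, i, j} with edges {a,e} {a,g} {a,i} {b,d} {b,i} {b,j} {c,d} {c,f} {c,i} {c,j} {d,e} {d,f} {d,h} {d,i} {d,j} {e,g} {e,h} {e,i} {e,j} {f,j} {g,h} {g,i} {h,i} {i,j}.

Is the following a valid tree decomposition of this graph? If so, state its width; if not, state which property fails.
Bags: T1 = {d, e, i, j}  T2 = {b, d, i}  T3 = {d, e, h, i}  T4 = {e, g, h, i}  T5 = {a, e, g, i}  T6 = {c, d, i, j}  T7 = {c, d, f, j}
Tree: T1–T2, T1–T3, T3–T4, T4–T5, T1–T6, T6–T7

A tree decomposition must satisfy three properties: every vertex lies in some bag; for every edge, both endpoints lie together in some bag; and for every vertex, the bags containing it form a connected subtree. Here edge (j,b) lies in no bag, so the decomposition is invalid.

No — edge (j,b) lies in no bag.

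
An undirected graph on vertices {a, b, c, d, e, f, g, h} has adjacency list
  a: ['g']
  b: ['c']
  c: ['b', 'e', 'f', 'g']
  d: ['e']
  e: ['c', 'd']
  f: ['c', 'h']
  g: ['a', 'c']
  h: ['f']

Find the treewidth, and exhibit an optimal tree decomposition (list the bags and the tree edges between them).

Treewidth 1.
One optimal decomposition is:
Bags: B1 = {c, g}  B2 = {c, f}  B3 = {b, c}  B4 = {c, e}  B5 = {d, e}  B6 = {f, h}  B7 = {a, g}
Tree: B1–B2, B1–B3, B2–B4, B4–B5, B2–B6, B1–B7

Each bag holds 2 vertices, so the decomposition has width 1, which upper-bounds the treewidth. Since G has at least one edge (e.g. c–g), it is not an edgeless graph, so tw(G) ≥ 1. Therefore the treewidth is 1.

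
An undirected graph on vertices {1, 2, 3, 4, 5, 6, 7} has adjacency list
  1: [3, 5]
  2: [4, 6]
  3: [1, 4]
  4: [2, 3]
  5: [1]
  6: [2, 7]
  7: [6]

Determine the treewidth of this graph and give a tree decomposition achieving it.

Each bag holds 2 vertices, so the decomposition has width 1, which upper-bounds the treewidth. Since G has at least one edge (e.g. 7–6), it is not an edgeless graph, so tw(G) ≥ 1. Therefore the treewidth is 1.

Treewidth 1.
One such decomposition:
Bags: B1 = {6, 7}  B2 = {2, 6}  B3 = {2, 4}  B4 = {3, 4}  B5 = {1, 3}  B6 = {1, 5}
Tree: B1–B2, B2–B3, B3–B4, B4–B5, B5–B6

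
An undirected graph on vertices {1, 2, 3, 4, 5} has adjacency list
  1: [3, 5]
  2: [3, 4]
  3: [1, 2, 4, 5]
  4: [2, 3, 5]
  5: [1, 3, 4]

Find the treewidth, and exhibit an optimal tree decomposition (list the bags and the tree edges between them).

Every bag has size at most 3, so the width is 3 − 1 = 2 and tw(G) ≤ 2. For the lower bound, the 3 vertices {1, 3, 5} are pairwise adjacent, and any tree decomposition puts a clique entirely inside one bag — forcing width ≥ 2. The upper and lower bounds meet at 2, so that is the treewidth.

Treewidth 2.
One such decomposition:
Bags: B1 = {2, 3, 4}  B2 = {3, 4, 5}  B3 = {1, 3, 5}
Tree: B1–B2, B2–B3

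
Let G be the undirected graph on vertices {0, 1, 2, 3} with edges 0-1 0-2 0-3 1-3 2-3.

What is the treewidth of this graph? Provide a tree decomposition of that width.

The largest bag has 3 vertices, giving width 2; this decomposition certifies tw(G) ≤ 2. Conversely, {0, 1, 3} is a clique of size 3, and the vertices of any clique must share a bag in every tree decomposition; so some bag has ≥ 3 vertices and tw(G) ≥ 2. The upper and lower bounds meet at 2, so that is the treewidth.

Treewidth 2.
One optimal decomposition is:
Bags: B1 = {0, 1, 3}  B2 = {0, 2, 3}
Tree: B1–B2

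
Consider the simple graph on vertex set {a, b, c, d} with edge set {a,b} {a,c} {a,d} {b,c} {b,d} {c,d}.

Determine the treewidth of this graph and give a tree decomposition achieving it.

Treewidth 3.
Bags: B1 = {a, b, c, d}
Tree: (single bag)

With just one bag of size 4, the width is 4 − 1 = 3, so tw(G) ≤ 3. For the lower bound, the 4 vertices {a, b, c, d} are pairwise adjacent, and any tree decomposition puts a clique entirely inside one bag — forcing width ≥ 3. The upper and lower bounds meet at 3, so that is the treewidth.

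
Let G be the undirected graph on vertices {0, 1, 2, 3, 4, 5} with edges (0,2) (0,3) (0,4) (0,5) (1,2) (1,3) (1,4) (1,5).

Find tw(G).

A width-2 tree decomposition is:
Bags: B1 = {0, 1, 2}  B2 = {0, 1, 5}  B3 = {0, 1, 3}  B4 = {0, 1, 4}
Tree: B1–B2, B2–B3, B3–B4
Every bag has size at most 3, so the width is 3 − 1 = 2 and tw(G) ≤ 2. For the lower bound, G contains the cycle 1–2–0–5–1, so G is not a forest; only forests have treewidth ≤ 1, hence tw(G) ≥ 2. The upper and lower bounds meet at 2, so that is the treewidth.

2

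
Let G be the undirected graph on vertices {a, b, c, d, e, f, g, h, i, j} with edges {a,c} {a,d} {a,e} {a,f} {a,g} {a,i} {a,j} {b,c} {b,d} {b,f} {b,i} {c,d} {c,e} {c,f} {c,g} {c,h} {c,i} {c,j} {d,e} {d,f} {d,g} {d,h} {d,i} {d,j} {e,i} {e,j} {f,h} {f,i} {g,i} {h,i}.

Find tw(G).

4

A width-4 tree decomposition is:
Bags: B1 = {a, c, d, f, i}  B2 = {c, d, f, h, i}  B3 = {a, c, d, e, i}  B4 = {a, c, d, g, i}  B5 = {b, c, d, f, i}  B6 = {a, c, d, e, j}
Tree: B1–B2, B1–B3, B1–B4, B2–B5, B3–B6
Every bag has size at most 5, so the width is 5 − 1 = 4 and tw(G) ≤ 4. Conversely, {a, c, d, e, j} is a clique of size 5, and the vertices of any clique must share a bag in every tree decomposition; so some bag has ≥ 5 vertices and tw(G) ≥ 4. Therefore the treewidth is 4.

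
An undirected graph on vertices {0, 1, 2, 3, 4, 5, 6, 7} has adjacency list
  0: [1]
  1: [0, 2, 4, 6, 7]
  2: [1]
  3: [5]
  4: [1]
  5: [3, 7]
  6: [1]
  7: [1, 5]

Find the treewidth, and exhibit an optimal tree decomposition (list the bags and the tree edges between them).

Treewidth 1.
One optimal decomposition is:
Bags: B1 = {5, 7}  B2 = {1, 7}  B3 = {1, 6}  B4 = {1, 4}  B5 = {1, 2}  B6 = {0, 1}  B7 = {3, 5}
Tree: B1–B2, B2–B3, B3–B4, B4–B5, B5–B6, B1–B7

Every bag has size at most 2, so the width is 2 − 1 = 1 and tw(G) ≤ 1. Since G has at least one edge (e.g. 7–5), it is not an edgeless graph, so tw(G) ≥ 1. The upper and lower bounds meet at 1, so that is the treewidth.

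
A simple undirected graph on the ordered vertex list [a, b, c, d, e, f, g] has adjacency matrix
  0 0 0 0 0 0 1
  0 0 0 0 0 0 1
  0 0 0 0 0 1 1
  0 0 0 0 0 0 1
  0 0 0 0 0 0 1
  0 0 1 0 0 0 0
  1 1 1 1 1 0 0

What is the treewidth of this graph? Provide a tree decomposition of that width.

Treewidth 1.
One such decomposition:
Bags: B1 = {c, g}  B2 = {b, g}  B3 = {d, g}  B4 = {e, g}  B5 = {c, f}  B6 = {a, g}
Tree: B1–B2, B1–B3, B2–B4, B1–B5, B4–B6

Each bag holds 2 vertices, so the decomposition has width 1, which upper-bounds the treewidth. G has an edge, so its treewidth is at least 1. The upper and lower bounds meet at 1, so that is the treewidth.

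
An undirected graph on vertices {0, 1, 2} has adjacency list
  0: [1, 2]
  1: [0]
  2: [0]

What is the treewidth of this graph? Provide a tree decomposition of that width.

Treewidth 1.
One optimal decomposition is:
Bags: B1 = {0, 1}  B2 = {0, 2}
Tree: B1–B2

Each bag holds 2 vertices, so the decomposition has width 1, which upper-bounds the treewidth. Any graph with an edge has treewidth ≥ 1, and G has the edge 0–1. Hence tw(G) = 1 exactly.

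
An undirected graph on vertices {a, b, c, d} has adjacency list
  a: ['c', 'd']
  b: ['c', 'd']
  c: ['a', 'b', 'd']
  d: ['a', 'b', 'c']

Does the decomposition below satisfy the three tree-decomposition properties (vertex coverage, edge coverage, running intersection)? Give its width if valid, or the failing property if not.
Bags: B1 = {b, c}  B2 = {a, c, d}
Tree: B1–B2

No — edge (d,b) lies in no bag.

A tree decomposition must satisfy three properties: every vertex lies in some bag; for every edge, both endpoints lie together in some bag; and for every vertex, the bags containing it form a connected subtree. Here edge (d,b) lies in no bag, so the decomposition is invalid.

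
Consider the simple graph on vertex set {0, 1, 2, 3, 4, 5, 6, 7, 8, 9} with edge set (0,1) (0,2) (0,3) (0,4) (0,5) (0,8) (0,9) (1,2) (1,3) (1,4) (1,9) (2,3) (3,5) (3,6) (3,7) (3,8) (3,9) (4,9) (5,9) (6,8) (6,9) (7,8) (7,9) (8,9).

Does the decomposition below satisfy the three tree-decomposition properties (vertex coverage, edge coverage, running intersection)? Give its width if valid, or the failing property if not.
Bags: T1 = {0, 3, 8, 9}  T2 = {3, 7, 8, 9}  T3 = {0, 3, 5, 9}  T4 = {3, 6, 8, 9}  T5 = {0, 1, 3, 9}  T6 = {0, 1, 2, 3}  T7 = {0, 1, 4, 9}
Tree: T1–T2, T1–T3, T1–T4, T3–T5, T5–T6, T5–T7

Yes; width 3.

Every vertex of G appears in some bag (union = {0, 1, 2, 3, 4, 5, 6, 7, 8, 9}); every edge is covered by a bag; and for each vertex v the set of bags containing v is connected in the bag tree. The decomposition is therefore valid. The largest bag has 4 vertices, so the width is 3.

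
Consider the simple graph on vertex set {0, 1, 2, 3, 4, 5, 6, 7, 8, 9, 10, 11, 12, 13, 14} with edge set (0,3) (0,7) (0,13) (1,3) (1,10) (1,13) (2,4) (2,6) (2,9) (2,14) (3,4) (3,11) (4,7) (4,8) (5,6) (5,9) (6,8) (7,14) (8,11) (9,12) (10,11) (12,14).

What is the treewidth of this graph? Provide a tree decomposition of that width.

Each bag holds 4 vertices, so the decomposition has width 3, which upper-bounds the treewidth. For the lower bound: the 4 vertex sets {1,10,13}, {0}, {3}, {4,7,8,11} are disjoint, each induces a connected subgraph, and every pair is joined by at least one edge of G. Contracting each set to a single vertex therefore yields K_{4} as a minor, and since treewidth is minor-monotone, tw(G) ≥ tw(K_{4}) = 3. The upper and lower bounds meet at 3, so that is the treewidth.

Treewidth 3.
Bags: B1 = {0, 1, 10, 13}  B2 = {0, 1, 3, 10}  B3 = {0, 3, 10, 11}  B4 = {0, 3, 7, 11}  B5 = {3, 4, 7, 11}  B6 = {4, 7, 8, 11}  B7 = {4, 7, 8, 14}  B8 = {2, 4, 8, 14}  B9 = {2, 6, 8, 14}  B10 = {2, 6, 12, 14}  B11 = {2, 6, 9, 12}  B12 = {5, 6, 9, 12}
Tree: B1–B2, B2–B3, B3–B4, B4–B5, B5–B6, B6–B7, B7–B8, B8–B9, B9–B10, B10–B11, B11–B12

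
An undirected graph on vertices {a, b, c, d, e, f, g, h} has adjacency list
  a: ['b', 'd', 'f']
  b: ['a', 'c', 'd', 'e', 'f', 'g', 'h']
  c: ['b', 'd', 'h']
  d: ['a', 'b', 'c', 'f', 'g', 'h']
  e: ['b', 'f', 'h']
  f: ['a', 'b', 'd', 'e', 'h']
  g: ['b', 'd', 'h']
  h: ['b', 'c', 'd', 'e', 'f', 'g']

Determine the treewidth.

3

A width-3 tree decomposition is:
Bags: B1 = {b, d, f, h}  B2 = {b, d, g, h}  B3 = {b, e, f, h}  B4 = {b, c, d, h}  B5 = {a, b, d, f}
Tree: B1–B2, B1–B3, B1–B4, B1–B5
The largest bag has 4 vertices, giving width 3; this decomposition certifies tw(G) ≤ 3. For the lower bound, the 4 vertices {b, d, g, h} are pairwise adjacent, and any tree decomposition puts a clique entirely inside one bag — forcing width ≥ 3. Therefore the treewidth is 3.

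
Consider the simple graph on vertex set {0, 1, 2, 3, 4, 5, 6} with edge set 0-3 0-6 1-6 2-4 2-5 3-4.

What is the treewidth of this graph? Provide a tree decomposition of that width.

Every bag has size at most 2, so the width is 2 − 1 = 1 and tw(G) ≤ 1. Since G has at least one edge (e.g. 1–6), it is not an edgeless graph, so tw(G) ≥ 1. The upper and lower bounds meet at 1, so that is the treewidth.

Treewidth 1.
Bags: B1 = {1, 6}  B2 = {0, 6}  B3 = {0, 3}  B4 = {3, 4}  B5 = {2, 4}  B6 = {2, 5}
Tree: B1–B2, B2–B3, B3–B4, B4–B5, B5–B6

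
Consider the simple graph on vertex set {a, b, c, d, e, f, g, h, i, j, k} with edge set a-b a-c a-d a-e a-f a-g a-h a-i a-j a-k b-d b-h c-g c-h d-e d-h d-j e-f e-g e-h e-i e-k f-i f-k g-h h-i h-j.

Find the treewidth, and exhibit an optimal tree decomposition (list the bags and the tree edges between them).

Treewidth 3.
One optimal decomposition is:
Bags: B1 = {a, b, d, h}  B2 = {a, d, e, h}  B3 = {a, e, h, i}  B4 = {a, e, f, i}  B5 = {a, d, h, j}  B6 = {a, e, g, h}  B7 = {a, e, f, k}  B8 = {a, c, g, h}
Tree: B1–B2, B2–B3, B3–B4, B2–B5, B2–B6, B4–B7, B6–B8

Each bag holds 4 vertices, so the decomposition has width 3, which upper-bounds the treewidth. Conversely, {a, d, h, j} is a clique of size 4, and the vertices of any clique must share a bag in every tree decomposition; so some bag has ≥ 4 vertices and tw(G) ≥ 3. Therefore the treewidth is 3.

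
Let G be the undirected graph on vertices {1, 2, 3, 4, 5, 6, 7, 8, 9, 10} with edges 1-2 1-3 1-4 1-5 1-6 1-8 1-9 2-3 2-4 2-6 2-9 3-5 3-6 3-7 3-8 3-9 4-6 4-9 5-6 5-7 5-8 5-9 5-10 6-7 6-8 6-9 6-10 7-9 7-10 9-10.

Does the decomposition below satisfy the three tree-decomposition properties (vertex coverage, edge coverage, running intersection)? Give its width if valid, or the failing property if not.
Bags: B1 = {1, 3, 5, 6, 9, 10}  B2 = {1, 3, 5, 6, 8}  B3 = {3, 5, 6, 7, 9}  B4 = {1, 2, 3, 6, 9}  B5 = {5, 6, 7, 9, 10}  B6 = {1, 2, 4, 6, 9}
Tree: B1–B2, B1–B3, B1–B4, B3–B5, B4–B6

No — bags containing vertex 10 are not connected in the tree.

A tree decomposition must satisfy three properties: every vertex lies in some bag; for every edge, both endpoints lie together in some bag; and for every vertex, the bags containing it form a connected subtree. Here bags containing vertex 10 are not connected in the tree, so the decomposition is invalid.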